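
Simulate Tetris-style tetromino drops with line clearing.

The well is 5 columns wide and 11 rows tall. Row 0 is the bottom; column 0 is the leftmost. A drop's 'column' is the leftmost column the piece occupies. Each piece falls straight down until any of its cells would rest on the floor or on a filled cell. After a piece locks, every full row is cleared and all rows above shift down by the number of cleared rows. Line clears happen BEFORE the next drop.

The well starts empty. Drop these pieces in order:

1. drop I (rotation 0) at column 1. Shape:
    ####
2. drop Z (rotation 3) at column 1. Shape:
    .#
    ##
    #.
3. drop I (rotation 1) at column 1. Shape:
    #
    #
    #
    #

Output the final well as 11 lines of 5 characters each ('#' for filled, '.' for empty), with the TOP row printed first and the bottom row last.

Answer: .....
.....
.....
.....
.#...
.#...
.#...
.##..
.##..
.#...
.####

Derivation:
Drop 1: I rot0 at col 1 lands with bottom-row=0; cleared 0 line(s) (total 0); column heights now [0 1 1 1 1], max=1
Drop 2: Z rot3 at col 1 lands with bottom-row=1; cleared 0 line(s) (total 0); column heights now [0 3 4 1 1], max=4
Drop 3: I rot1 at col 1 lands with bottom-row=3; cleared 0 line(s) (total 0); column heights now [0 7 4 1 1], max=7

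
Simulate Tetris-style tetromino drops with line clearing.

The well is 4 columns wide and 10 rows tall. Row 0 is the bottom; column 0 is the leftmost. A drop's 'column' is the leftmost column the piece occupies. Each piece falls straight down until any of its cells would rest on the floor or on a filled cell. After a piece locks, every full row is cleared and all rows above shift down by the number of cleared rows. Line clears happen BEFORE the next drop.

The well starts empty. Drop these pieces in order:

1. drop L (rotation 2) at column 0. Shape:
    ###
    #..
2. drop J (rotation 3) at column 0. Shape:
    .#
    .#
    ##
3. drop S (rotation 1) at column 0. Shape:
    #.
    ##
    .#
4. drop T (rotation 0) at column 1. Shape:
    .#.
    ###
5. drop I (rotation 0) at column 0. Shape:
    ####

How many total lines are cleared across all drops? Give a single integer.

Answer: 2

Derivation:
Drop 1: L rot2 at col 0 lands with bottom-row=0; cleared 0 line(s) (total 0); column heights now [2 2 2 0], max=2
Drop 2: J rot3 at col 0 lands with bottom-row=2; cleared 0 line(s) (total 0); column heights now [3 5 2 0], max=5
Drop 3: S rot1 at col 0 lands with bottom-row=5; cleared 0 line(s) (total 0); column heights now [8 7 2 0], max=8
Drop 4: T rot0 at col 1 lands with bottom-row=7; cleared 1 line(s) (total 1); column heights now [7 7 8 0], max=8
Drop 5: I rot0 at col 0 lands with bottom-row=8; cleared 1 line(s) (total 2); column heights now [7 7 8 0], max=8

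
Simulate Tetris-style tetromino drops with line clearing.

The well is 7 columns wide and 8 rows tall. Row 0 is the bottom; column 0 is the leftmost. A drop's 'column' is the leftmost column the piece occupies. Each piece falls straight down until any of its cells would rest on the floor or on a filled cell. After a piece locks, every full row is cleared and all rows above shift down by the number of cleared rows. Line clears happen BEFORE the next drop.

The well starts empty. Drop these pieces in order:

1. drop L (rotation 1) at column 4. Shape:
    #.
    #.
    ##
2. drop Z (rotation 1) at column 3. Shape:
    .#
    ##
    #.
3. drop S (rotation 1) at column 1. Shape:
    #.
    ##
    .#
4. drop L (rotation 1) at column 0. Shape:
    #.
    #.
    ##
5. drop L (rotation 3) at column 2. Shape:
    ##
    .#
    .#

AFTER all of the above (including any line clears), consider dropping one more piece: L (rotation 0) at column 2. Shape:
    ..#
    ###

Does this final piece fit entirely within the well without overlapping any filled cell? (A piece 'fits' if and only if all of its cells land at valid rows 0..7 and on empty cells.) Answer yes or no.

Answer: no

Derivation:
Drop 1: L rot1 at col 4 lands with bottom-row=0; cleared 0 line(s) (total 0); column heights now [0 0 0 0 3 1 0], max=3
Drop 2: Z rot1 at col 3 lands with bottom-row=2; cleared 0 line(s) (total 0); column heights now [0 0 0 4 5 1 0], max=5
Drop 3: S rot1 at col 1 lands with bottom-row=0; cleared 0 line(s) (total 0); column heights now [0 3 2 4 5 1 0], max=5
Drop 4: L rot1 at col 0 lands with bottom-row=3; cleared 0 line(s) (total 0); column heights now [6 4 2 4 5 1 0], max=6
Drop 5: L rot3 at col 2 lands with bottom-row=4; cleared 0 line(s) (total 0); column heights now [6 4 7 7 5 1 0], max=7
Test piece L rot0 at col 2 (width 3): heights before test = [6 4 7 7 5 1 0]; fits = False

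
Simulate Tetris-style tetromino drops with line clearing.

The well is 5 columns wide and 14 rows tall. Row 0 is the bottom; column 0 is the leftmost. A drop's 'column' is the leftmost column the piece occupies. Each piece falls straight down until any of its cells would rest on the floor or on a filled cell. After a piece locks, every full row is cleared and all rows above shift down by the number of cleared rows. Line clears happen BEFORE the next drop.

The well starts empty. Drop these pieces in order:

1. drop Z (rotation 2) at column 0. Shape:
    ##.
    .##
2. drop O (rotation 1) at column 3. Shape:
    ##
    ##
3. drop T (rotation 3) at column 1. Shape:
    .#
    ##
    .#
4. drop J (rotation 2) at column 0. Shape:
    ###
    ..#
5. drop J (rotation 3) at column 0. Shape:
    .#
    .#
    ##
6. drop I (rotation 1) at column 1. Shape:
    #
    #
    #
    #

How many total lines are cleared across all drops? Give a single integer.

Answer: 1

Derivation:
Drop 1: Z rot2 at col 0 lands with bottom-row=0; cleared 0 line(s) (total 0); column heights now [2 2 1 0 0], max=2
Drop 2: O rot1 at col 3 lands with bottom-row=0; cleared 0 line(s) (total 0); column heights now [2 2 1 2 2], max=2
Drop 3: T rot3 at col 1 lands with bottom-row=1; cleared 1 line(s) (total 1); column heights now [0 2 3 1 1], max=3
Drop 4: J rot2 at col 0 lands with bottom-row=3; cleared 0 line(s) (total 1); column heights now [5 5 5 1 1], max=5
Drop 5: J rot3 at col 0 lands with bottom-row=5; cleared 0 line(s) (total 1); column heights now [6 8 5 1 1], max=8
Drop 6: I rot1 at col 1 lands with bottom-row=8; cleared 0 line(s) (total 1); column heights now [6 12 5 1 1], max=12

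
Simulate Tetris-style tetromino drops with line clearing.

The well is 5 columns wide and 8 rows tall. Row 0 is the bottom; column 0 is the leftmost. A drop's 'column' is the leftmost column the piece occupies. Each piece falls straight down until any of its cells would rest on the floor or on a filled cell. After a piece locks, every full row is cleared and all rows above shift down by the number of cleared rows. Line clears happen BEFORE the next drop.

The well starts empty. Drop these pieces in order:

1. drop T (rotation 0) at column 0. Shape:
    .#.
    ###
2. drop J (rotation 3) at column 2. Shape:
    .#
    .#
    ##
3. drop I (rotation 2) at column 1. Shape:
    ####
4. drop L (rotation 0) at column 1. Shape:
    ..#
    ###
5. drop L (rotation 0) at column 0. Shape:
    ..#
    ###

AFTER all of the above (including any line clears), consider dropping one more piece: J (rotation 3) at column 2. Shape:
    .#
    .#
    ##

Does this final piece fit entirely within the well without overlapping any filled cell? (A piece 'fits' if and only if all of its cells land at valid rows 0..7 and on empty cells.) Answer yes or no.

Drop 1: T rot0 at col 0 lands with bottom-row=0; cleared 0 line(s) (total 0); column heights now [1 2 1 0 0], max=2
Drop 2: J rot3 at col 2 lands with bottom-row=1; cleared 0 line(s) (total 0); column heights now [1 2 2 4 0], max=4
Drop 3: I rot2 at col 1 lands with bottom-row=4; cleared 0 line(s) (total 0); column heights now [1 5 5 5 5], max=5
Drop 4: L rot0 at col 1 lands with bottom-row=5; cleared 0 line(s) (total 0); column heights now [1 6 6 7 5], max=7
Drop 5: L rot0 at col 0 lands with bottom-row=6; cleared 0 line(s) (total 0); column heights now [7 7 8 7 5], max=8
Test piece J rot3 at col 2 (width 2): heights before test = [7 7 8 7 5]; fits = False

Answer: no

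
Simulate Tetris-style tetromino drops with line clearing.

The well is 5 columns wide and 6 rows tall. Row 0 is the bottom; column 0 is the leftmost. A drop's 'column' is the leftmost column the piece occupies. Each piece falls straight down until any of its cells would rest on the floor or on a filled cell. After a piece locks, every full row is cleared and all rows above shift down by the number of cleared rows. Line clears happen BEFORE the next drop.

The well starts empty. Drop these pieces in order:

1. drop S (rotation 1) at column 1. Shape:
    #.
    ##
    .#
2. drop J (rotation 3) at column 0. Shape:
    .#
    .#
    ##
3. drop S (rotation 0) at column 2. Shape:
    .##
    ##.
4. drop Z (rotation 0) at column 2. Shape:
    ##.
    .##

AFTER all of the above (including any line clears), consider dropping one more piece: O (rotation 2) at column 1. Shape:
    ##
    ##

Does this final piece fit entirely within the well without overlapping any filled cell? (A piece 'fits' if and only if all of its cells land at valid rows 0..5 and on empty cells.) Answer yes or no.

Answer: no

Derivation:
Drop 1: S rot1 at col 1 lands with bottom-row=0; cleared 0 line(s) (total 0); column heights now [0 3 2 0 0], max=3
Drop 2: J rot3 at col 0 lands with bottom-row=3; cleared 0 line(s) (total 0); column heights now [4 6 2 0 0], max=6
Drop 3: S rot0 at col 2 lands with bottom-row=2; cleared 0 line(s) (total 0); column heights now [4 6 3 4 4], max=6
Drop 4: Z rot0 at col 2 lands with bottom-row=4; cleared 0 line(s) (total 0); column heights now [4 6 6 6 5], max=6
Test piece O rot2 at col 1 (width 2): heights before test = [4 6 6 6 5]; fits = False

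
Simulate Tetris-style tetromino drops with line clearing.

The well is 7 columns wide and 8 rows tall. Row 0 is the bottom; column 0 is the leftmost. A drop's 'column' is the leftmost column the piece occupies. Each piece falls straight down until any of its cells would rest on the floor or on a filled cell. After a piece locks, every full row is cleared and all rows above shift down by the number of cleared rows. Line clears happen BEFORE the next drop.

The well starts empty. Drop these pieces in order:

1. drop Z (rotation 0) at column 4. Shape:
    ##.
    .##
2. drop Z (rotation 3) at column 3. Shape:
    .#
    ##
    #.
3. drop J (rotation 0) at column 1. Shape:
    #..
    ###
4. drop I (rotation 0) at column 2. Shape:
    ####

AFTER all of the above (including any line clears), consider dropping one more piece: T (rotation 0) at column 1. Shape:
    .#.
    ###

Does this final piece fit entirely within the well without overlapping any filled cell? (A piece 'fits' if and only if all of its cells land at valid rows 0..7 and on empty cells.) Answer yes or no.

Answer: yes

Derivation:
Drop 1: Z rot0 at col 4 lands with bottom-row=0; cleared 0 line(s) (total 0); column heights now [0 0 0 0 2 2 1], max=2
Drop 2: Z rot3 at col 3 lands with bottom-row=1; cleared 0 line(s) (total 0); column heights now [0 0 0 3 4 2 1], max=4
Drop 3: J rot0 at col 1 lands with bottom-row=3; cleared 0 line(s) (total 0); column heights now [0 5 4 4 4 2 1], max=5
Drop 4: I rot0 at col 2 lands with bottom-row=4; cleared 0 line(s) (total 0); column heights now [0 5 5 5 5 5 1], max=5
Test piece T rot0 at col 1 (width 3): heights before test = [0 5 5 5 5 5 1]; fits = True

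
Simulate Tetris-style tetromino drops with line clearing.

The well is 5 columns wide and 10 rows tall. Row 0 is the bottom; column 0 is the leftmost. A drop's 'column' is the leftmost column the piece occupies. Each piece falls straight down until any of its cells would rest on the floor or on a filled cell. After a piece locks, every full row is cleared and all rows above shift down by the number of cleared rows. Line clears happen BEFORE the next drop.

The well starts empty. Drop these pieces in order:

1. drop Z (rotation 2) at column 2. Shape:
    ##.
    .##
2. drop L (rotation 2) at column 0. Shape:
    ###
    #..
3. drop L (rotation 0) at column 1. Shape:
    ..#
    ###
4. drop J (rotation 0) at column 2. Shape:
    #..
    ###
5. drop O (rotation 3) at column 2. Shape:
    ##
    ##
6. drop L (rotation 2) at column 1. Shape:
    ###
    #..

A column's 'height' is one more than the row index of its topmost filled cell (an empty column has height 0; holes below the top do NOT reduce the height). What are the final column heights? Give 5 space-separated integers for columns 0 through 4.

Drop 1: Z rot2 at col 2 lands with bottom-row=0; cleared 0 line(s) (total 0); column heights now [0 0 2 2 1], max=2
Drop 2: L rot2 at col 0 lands with bottom-row=1; cleared 0 line(s) (total 0); column heights now [3 3 3 2 1], max=3
Drop 3: L rot0 at col 1 lands with bottom-row=3; cleared 0 line(s) (total 0); column heights now [3 4 4 5 1], max=5
Drop 4: J rot0 at col 2 lands with bottom-row=5; cleared 0 line(s) (total 0); column heights now [3 4 7 6 6], max=7
Drop 5: O rot3 at col 2 lands with bottom-row=7; cleared 0 line(s) (total 0); column heights now [3 4 9 9 6], max=9
Drop 6: L rot2 at col 1 lands with bottom-row=8; cleared 0 line(s) (total 0); column heights now [3 10 10 10 6], max=10

Answer: 3 10 10 10 6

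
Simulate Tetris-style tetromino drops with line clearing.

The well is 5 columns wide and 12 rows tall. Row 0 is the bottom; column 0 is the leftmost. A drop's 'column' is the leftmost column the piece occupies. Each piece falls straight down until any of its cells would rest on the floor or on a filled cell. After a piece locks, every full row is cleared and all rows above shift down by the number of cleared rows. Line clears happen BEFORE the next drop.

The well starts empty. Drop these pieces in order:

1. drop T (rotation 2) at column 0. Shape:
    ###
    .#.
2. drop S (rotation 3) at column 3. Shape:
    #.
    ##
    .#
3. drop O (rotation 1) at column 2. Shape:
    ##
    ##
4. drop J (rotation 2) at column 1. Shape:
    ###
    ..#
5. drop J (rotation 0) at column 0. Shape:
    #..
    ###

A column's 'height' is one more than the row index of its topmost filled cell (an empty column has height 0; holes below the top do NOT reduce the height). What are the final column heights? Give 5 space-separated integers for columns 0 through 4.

Answer: 8 7 7 6 1

Derivation:
Drop 1: T rot2 at col 0 lands with bottom-row=0; cleared 0 line(s) (total 0); column heights now [2 2 2 0 0], max=2
Drop 2: S rot3 at col 3 lands with bottom-row=0; cleared 1 line(s) (total 1); column heights now [0 1 0 2 1], max=2
Drop 3: O rot1 at col 2 lands with bottom-row=2; cleared 0 line(s) (total 1); column heights now [0 1 4 4 1], max=4
Drop 4: J rot2 at col 1 lands with bottom-row=4; cleared 0 line(s) (total 1); column heights now [0 6 6 6 1], max=6
Drop 5: J rot0 at col 0 lands with bottom-row=6; cleared 0 line(s) (total 1); column heights now [8 7 7 6 1], max=8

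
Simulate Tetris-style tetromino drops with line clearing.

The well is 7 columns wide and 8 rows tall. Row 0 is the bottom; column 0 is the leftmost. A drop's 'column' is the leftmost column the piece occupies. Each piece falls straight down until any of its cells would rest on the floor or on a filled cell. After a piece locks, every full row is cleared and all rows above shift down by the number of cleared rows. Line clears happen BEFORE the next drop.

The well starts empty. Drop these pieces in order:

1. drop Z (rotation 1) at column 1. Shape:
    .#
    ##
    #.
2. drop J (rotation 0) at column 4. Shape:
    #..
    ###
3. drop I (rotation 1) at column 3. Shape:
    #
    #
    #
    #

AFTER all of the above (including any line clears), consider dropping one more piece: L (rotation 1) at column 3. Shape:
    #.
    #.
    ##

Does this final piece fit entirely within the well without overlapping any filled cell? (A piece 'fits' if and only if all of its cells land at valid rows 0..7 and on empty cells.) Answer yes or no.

Drop 1: Z rot1 at col 1 lands with bottom-row=0; cleared 0 line(s) (total 0); column heights now [0 2 3 0 0 0 0], max=3
Drop 2: J rot0 at col 4 lands with bottom-row=0; cleared 0 line(s) (total 0); column heights now [0 2 3 0 2 1 1], max=3
Drop 3: I rot1 at col 3 lands with bottom-row=0; cleared 0 line(s) (total 0); column heights now [0 2 3 4 2 1 1], max=4
Test piece L rot1 at col 3 (width 2): heights before test = [0 2 3 4 2 1 1]; fits = True

Answer: yes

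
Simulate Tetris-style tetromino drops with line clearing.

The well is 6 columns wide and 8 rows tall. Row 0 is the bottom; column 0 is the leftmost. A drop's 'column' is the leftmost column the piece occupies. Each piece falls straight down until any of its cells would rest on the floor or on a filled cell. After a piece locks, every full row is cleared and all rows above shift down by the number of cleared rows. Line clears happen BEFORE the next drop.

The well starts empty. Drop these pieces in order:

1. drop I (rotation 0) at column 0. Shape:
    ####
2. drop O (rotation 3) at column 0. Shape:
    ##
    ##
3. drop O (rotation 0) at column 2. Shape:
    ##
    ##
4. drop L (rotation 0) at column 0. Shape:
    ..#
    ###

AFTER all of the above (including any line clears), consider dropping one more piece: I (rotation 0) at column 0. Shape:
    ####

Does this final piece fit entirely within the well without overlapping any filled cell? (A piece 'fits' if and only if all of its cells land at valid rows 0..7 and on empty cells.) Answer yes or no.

Answer: yes

Derivation:
Drop 1: I rot0 at col 0 lands with bottom-row=0; cleared 0 line(s) (total 0); column heights now [1 1 1 1 0 0], max=1
Drop 2: O rot3 at col 0 lands with bottom-row=1; cleared 0 line(s) (total 0); column heights now [3 3 1 1 0 0], max=3
Drop 3: O rot0 at col 2 lands with bottom-row=1; cleared 0 line(s) (total 0); column heights now [3 3 3 3 0 0], max=3
Drop 4: L rot0 at col 0 lands with bottom-row=3; cleared 0 line(s) (total 0); column heights now [4 4 5 3 0 0], max=5
Test piece I rot0 at col 0 (width 4): heights before test = [4 4 5 3 0 0]; fits = True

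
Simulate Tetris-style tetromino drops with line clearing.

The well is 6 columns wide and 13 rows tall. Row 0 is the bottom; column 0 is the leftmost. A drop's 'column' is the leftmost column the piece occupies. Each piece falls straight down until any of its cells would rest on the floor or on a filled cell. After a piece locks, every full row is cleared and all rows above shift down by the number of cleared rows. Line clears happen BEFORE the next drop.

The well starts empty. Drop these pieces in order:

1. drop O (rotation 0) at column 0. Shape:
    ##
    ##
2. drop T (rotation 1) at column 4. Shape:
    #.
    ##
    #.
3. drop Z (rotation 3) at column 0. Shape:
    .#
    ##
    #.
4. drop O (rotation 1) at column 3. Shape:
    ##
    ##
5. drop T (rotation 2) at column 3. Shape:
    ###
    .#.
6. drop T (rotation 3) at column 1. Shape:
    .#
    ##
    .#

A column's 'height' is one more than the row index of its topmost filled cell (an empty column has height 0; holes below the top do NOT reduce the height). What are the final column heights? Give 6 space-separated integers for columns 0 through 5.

Answer: 4 6 7 7 7 7

Derivation:
Drop 1: O rot0 at col 0 lands with bottom-row=0; cleared 0 line(s) (total 0); column heights now [2 2 0 0 0 0], max=2
Drop 2: T rot1 at col 4 lands with bottom-row=0; cleared 0 line(s) (total 0); column heights now [2 2 0 0 3 2], max=3
Drop 3: Z rot3 at col 0 lands with bottom-row=2; cleared 0 line(s) (total 0); column heights now [4 5 0 0 3 2], max=5
Drop 4: O rot1 at col 3 lands with bottom-row=3; cleared 0 line(s) (total 0); column heights now [4 5 0 5 5 2], max=5
Drop 5: T rot2 at col 3 lands with bottom-row=5; cleared 0 line(s) (total 0); column heights now [4 5 0 7 7 7], max=7
Drop 6: T rot3 at col 1 lands with bottom-row=4; cleared 0 line(s) (total 0); column heights now [4 6 7 7 7 7], max=7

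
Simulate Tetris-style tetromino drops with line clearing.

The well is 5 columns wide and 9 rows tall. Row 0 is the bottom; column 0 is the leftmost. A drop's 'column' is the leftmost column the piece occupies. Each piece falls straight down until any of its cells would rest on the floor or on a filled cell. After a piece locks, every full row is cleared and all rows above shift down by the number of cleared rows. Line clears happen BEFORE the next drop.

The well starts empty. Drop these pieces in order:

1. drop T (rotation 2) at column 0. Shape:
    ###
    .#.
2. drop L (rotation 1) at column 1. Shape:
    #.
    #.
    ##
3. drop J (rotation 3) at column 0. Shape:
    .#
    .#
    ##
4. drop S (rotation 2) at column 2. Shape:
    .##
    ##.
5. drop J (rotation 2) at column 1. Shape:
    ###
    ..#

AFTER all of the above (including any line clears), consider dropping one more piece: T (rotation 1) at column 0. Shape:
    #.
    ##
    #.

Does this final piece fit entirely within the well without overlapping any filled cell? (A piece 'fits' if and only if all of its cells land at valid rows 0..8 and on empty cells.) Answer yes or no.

Answer: no

Derivation:
Drop 1: T rot2 at col 0 lands with bottom-row=0; cleared 0 line(s) (total 0); column heights now [2 2 2 0 0], max=2
Drop 2: L rot1 at col 1 lands with bottom-row=2; cleared 0 line(s) (total 0); column heights now [2 5 3 0 0], max=5
Drop 3: J rot3 at col 0 lands with bottom-row=5; cleared 0 line(s) (total 0); column heights now [6 8 3 0 0], max=8
Drop 4: S rot2 at col 2 lands with bottom-row=3; cleared 0 line(s) (total 0); column heights now [6 8 4 5 5], max=8
Drop 5: J rot2 at col 1 lands with bottom-row=7; cleared 0 line(s) (total 0); column heights now [6 9 9 9 5], max=9
Test piece T rot1 at col 0 (width 2): heights before test = [6 9 9 9 5]; fits = False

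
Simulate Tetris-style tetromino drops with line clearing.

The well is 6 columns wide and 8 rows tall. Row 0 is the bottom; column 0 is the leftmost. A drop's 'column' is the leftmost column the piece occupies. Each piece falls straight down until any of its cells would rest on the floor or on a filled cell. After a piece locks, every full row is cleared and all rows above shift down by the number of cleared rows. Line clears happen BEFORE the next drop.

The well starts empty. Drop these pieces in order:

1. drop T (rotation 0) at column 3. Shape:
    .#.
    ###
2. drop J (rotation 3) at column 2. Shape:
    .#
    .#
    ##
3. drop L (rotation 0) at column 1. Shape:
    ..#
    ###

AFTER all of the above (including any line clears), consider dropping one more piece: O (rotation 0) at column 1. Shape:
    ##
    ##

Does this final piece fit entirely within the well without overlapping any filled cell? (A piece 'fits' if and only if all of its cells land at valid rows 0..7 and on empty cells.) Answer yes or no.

Answer: yes

Derivation:
Drop 1: T rot0 at col 3 lands with bottom-row=0; cleared 0 line(s) (total 0); column heights now [0 0 0 1 2 1], max=2
Drop 2: J rot3 at col 2 lands with bottom-row=1; cleared 0 line(s) (total 0); column heights now [0 0 2 4 2 1], max=4
Drop 3: L rot0 at col 1 lands with bottom-row=4; cleared 0 line(s) (total 0); column heights now [0 5 5 6 2 1], max=6
Test piece O rot0 at col 1 (width 2): heights before test = [0 5 5 6 2 1]; fits = True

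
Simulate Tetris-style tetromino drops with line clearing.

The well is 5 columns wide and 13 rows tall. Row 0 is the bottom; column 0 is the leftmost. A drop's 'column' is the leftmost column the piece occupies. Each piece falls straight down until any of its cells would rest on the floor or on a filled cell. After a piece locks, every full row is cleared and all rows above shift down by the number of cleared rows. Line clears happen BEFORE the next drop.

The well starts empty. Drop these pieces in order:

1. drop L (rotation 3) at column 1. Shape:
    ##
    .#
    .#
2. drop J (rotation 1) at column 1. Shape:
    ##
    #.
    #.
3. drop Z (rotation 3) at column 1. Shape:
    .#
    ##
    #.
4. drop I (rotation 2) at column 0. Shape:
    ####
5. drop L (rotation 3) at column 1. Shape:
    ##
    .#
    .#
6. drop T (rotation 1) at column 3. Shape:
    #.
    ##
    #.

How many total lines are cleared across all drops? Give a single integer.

Drop 1: L rot3 at col 1 lands with bottom-row=0; cleared 0 line(s) (total 0); column heights now [0 3 3 0 0], max=3
Drop 2: J rot1 at col 1 lands with bottom-row=3; cleared 0 line(s) (total 0); column heights now [0 6 6 0 0], max=6
Drop 3: Z rot3 at col 1 lands with bottom-row=6; cleared 0 line(s) (total 0); column heights now [0 8 9 0 0], max=9
Drop 4: I rot2 at col 0 lands with bottom-row=9; cleared 0 line(s) (total 0); column heights now [10 10 10 10 0], max=10
Drop 5: L rot3 at col 1 lands with bottom-row=10; cleared 0 line(s) (total 0); column heights now [10 13 13 10 0], max=13
Drop 6: T rot1 at col 3 lands with bottom-row=10; cleared 0 line(s) (total 0); column heights now [10 13 13 13 12], max=13

Answer: 0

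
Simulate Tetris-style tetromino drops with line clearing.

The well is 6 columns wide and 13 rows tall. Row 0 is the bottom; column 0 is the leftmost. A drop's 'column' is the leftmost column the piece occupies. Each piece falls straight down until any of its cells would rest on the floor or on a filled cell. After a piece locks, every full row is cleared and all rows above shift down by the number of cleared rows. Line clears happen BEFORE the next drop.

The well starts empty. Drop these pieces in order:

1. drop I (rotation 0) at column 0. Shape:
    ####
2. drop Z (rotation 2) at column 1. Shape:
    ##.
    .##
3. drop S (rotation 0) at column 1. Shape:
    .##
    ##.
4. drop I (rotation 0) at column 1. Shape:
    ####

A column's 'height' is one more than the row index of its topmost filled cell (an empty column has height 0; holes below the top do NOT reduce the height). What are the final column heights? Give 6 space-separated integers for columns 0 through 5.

Answer: 1 6 6 6 6 0

Derivation:
Drop 1: I rot0 at col 0 lands with bottom-row=0; cleared 0 line(s) (total 0); column heights now [1 1 1 1 0 0], max=1
Drop 2: Z rot2 at col 1 lands with bottom-row=1; cleared 0 line(s) (total 0); column heights now [1 3 3 2 0 0], max=3
Drop 3: S rot0 at col 1 lands with bottom-row=3; cleared 0 line(s) (total 0); column heights now [1 4 5 5 0 0], max=5
Drop 4: I rot0 at col 1 lands with bottom-row=5; cleared 0 line(s) (total 0); column heights now [1 6 6 6 6 0], max=6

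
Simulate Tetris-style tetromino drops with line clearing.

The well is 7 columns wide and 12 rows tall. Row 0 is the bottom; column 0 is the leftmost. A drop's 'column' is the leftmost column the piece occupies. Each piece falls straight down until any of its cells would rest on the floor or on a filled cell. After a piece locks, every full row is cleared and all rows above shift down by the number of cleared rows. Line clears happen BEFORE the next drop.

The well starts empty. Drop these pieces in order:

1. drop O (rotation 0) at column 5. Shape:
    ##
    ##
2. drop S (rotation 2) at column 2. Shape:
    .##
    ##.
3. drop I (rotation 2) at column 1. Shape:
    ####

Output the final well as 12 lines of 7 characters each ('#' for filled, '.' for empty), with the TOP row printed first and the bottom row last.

Answer: .......
.......
.......
.......
.......
.......
.......
.......
.......
.####..
...####
..##.##

Derivation:
Drop 1: O rot0 at col 5 lands with bottom-row=0; cleared 0 line(s) (total 0); column heights now [0 0 0 0 0 2 2], max=2
Drop 2: S rot2 at col 2 lands with bottom-row=0; cleared 0 line(s) (total 0); column heights now [0 0 1 2 2 2 2], max=2
Drop 3: I rot2 at col 1 lands with bottom-row=2; cleared 0 line(s) (total 0); column heights now [0 3 3 3 3 2 2], max=3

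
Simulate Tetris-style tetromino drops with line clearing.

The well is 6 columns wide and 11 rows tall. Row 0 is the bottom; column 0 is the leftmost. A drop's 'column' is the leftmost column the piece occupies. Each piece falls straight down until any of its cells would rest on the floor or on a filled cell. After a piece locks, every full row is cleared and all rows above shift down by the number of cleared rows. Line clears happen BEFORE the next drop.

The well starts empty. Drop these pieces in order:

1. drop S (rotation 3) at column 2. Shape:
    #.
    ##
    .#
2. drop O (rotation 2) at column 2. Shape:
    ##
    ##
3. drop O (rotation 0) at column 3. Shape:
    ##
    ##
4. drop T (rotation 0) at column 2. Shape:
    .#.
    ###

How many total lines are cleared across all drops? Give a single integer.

Drop 1: S rot3 at col 2 lands with bottom-row=0; cleared 0 line(s) (total 0); column heights now [0 0 3 2 0 0], max=3
Drop 2: O rot2 at col 2 lands with bottom-row=3; cleared 0 line(s) (total 0); column heights now [0 0 5 5 0 0], max=5
Drop 3: O rot0 at col 3 lands with bottom-row=5; cleared 0 line(s) (total 0); column heights now [0 0 5 7 7 0], max=7
Drop 4: T rot0 at col 2 lands with bottom-row=7; cleared 0 line(s) (total 0); column heights now [0 0 8 9 8 0], max=9

Answer: 0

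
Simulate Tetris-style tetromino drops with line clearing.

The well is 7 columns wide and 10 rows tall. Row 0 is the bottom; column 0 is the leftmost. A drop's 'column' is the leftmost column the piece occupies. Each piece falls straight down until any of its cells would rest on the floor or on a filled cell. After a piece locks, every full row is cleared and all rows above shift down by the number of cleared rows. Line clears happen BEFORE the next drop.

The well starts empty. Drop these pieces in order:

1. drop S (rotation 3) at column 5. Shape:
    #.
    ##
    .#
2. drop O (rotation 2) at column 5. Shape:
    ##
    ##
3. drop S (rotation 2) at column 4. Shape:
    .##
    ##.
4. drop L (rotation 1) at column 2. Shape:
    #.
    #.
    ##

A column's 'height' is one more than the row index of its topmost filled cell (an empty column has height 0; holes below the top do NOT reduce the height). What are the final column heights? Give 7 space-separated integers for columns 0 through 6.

Answer: 0 0 3 1 6 7 7

Derivation:
Drop 1: S rot3 at col 5 lands with bottom-row=0; cleared 0 line(s) (total 0); column heights now [0 0 0 0 0 3 2], max=3
Drop 2: O rot2 at col 5 lands with bottom-row=3; cleared 0 line(s) (total 0); column heights now [0 0 0 0 0 5 5], max=5
Drop 3: S rot2 at col 4 lands with bottom-row=5; cleared 0 line(s) (total 0); column heights now [0 0 0 0 6 7 7], max=7
Drop 4: L rot1 at col 2 lands with bottom-row=0; cleared 0 line(s) (total 0); column heights now [0 0 3 1 6 7 7], max=7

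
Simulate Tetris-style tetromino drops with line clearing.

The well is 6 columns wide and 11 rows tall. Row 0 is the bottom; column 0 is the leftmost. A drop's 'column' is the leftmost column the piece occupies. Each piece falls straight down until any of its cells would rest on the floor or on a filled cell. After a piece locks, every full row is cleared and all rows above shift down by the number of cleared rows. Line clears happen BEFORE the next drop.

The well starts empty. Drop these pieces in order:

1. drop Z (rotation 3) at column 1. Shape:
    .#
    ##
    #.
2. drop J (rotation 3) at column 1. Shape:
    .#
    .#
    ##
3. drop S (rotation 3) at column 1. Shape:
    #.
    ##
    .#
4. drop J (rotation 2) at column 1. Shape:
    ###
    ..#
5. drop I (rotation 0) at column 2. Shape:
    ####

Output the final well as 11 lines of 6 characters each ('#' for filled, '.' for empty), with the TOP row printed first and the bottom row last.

Answer: ..####
.###..
.#.#..
.##...
..#...
..#...
..#...
.##...
..#...
.##...
.#....

Derivation:
Drop 1: Z rot3 at col 1 lands with bottom-row=0; cleared 0 line(s) (total 0); column heights now [0 2 3 0 0 0], max=3
Drop 2: J rot3 at col 1 lands with bottom-row=3; cleared 0 line(s) (total 0); column heights now [0 4 6 0 0 0], max=6
Drop 3: S rot3 at col 1 lands with bottom-row=6; cleared 0 line(s) (total 0); column heights now [0 9 8 0 0 0], max=9
Drop 4: J rot2 at col 1 lands with bottom-row=8; cleared 0 line(s) (total 0); column heights now [0 10 10 10 0 0], max=10
Drop 5: I rot0 at col 2 lands with bottom-row=10; cleared 0 line(s) (total 0); column heights now [0 10 11 11 11 11], max=11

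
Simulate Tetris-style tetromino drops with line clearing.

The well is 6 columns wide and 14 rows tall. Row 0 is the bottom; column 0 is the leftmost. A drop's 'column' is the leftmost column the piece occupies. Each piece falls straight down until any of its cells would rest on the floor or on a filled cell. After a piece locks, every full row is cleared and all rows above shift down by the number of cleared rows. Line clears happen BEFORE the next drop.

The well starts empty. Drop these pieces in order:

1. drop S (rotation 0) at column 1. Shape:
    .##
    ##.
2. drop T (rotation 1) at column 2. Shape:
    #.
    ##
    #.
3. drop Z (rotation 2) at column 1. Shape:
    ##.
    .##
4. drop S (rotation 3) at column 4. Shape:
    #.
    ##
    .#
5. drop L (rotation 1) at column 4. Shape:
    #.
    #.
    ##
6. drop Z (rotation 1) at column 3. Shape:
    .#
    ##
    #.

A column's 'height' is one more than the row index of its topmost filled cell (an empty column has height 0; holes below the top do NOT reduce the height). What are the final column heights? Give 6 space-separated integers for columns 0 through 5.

Drop 1: S rot0 at col 1 lands with bottom-row=0; cleared 0 line(s) (total 0); column heights now [0 1 2 2 0 0], max=2
Drop 2: T rot1 at col 2 lands with bottom-row=2; cleared 0 line(s) (total 0); column heights now [0 1 5 4 0 0], max=5
Drop 3: Z rot2 at col 1 lands with bottom-row=5; cleared 0 line(s) (total 0); column heights now [0 7 7 6 0 0], max=7
Drop 4: S rot3 at col 4 lands with bottom-row=0; cleared 0 line(s) (total 0); column heights now [0 7 7 6 3 2], max=7
Drop 5: L rot1 at col 4 lands with bottom-row=3; cleared 0 line(s) (total 0); column heights now [0 7 7 6 6 4], max=7
Drop 6: Z rot1 at col 3 lands with bottom-row=6; cleared 0 line(s) (total 0); column heights now [0 7 7 8 9 4], max=9

Answer: 0 7 7 8 9 4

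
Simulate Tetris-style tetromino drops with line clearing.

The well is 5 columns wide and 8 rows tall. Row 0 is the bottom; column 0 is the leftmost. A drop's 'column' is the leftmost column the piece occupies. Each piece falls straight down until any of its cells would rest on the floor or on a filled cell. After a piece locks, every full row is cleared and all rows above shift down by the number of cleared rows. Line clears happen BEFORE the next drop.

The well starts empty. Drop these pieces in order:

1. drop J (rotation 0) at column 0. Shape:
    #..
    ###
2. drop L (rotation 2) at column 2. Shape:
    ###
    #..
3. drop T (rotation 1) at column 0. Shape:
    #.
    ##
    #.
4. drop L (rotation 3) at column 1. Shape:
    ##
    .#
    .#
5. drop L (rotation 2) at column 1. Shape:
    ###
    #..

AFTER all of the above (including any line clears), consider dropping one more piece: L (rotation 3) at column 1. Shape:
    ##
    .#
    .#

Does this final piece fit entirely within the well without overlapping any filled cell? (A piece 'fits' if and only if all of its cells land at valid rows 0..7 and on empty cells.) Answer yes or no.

Answer: no

Derivation:
Drop 1: J rot0 at col 0 lands with bottom-row=0; cleared 0 line(s) (total 0); column heights now [2 1 1 0 0], max=2
Drop 2: L rot2 at col 2 lands with bottom-row=1; cleared 0 line(s) (total 0); column heights now [2 1 3 3 3], max=3
Drop 3: T rot1 at col 0 lands with bottom-row=2; cleared 0 line(s) (total 0); column heights now [5 4 3 3 3], max=5
Drop 4: L rot3 at col 1 lands with bottom-row=3; cleared 0 line(s) (total 0); column heights now [5 6 6 3 3], max=6
Drop 5: L rot2 at col 1 lands with bottom-row=6; cleared 0 line(s) (total 0); column heights now [5 8 8 8 3], max=8
Test piece L rot3 at col 1 (width 2): heights before test = [5 8 8 8 3]; fits = False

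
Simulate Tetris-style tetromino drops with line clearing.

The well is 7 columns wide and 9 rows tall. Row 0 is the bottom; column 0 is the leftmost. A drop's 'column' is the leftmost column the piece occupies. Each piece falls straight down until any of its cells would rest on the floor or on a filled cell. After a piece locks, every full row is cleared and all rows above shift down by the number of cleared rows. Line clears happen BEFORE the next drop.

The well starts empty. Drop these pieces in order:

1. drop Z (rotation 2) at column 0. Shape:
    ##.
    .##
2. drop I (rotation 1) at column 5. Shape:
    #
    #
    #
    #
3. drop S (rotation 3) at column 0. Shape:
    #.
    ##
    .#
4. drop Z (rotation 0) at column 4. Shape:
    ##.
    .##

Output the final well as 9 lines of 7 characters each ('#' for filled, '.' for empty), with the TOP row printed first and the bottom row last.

Drop 1: Z rot2 at col 0 lands with bottom-row=0; cleared 0 line(s) (total 0); column heights now [2 2 1 0 0 0 0], max=2
Drop 2: I rot1 at col 5 lands with bottom-row=0; cleared 0 line(s) (total 0); column heights now [2 2 1 0 0 4 0], max=4
Drop 3: S rot3 at col 0 lands with bottom-row=2; cleared 0 line(s) (total 0); column heights now [5 4 1 0 0 4 0], max=5
Drop 4: Z rot0 at col 4 lands with bottom-row=4; cleared 0 line(s) (total 0); column heights now [5 4 1 0 6 6 5], max=6

Answer: .......
.......
.......
....##.
#....##
##...#.
.#...#.
##...#.
.##..#.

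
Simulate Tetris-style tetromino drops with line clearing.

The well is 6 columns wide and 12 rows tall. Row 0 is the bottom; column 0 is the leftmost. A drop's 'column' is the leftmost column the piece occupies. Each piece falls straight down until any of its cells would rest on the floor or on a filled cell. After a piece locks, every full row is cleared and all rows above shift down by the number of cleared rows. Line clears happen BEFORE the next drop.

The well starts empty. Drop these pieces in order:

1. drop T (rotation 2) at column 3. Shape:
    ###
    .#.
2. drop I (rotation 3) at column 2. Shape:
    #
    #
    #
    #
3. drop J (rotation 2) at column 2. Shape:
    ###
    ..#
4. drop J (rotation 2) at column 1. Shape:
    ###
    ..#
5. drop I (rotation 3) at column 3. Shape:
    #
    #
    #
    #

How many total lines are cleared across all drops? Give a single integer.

Answer: 0

Derivation:
Drop 1: T rot2 at col 3 lands with bottom-row=0; cleared 0 line(s) (total 0); column heights now [0 0 0 2 2 2], max=2
Drop 2: I rot3 at col 2 lands with bottom-row=0; cleared 0 line(s) (total 0); column heights now [0 0 4 2 2 2], max=4
Drop 3: J rot2 at col 2 lands with bottom-row=3; cleared 0 line(s) (total 0); column heights now [0 0 5 5 5 2], max=5
Drop 4: J rot2 at col 1 lands with bottom-row=5; cleared 0 line(s) (total 0); column heights now [0 7 7 7 5 2], max=7
Drop 5: I rot3 at col 3 lands with bottom-row=7; cleared 0 line(s) (total 0); column heights now [0 7 7 11 5 2], max=11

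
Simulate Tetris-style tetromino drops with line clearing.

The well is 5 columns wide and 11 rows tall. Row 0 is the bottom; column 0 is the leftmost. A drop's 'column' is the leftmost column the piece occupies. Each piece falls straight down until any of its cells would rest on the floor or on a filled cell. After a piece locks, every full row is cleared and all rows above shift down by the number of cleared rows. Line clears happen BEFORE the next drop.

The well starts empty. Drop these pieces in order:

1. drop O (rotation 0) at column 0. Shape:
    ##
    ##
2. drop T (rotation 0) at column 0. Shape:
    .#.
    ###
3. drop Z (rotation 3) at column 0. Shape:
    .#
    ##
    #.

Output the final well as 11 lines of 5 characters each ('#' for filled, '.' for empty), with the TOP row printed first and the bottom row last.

Drop 1: O rot0 at col 0 lands with bottom-row=0; cleared 0 line(s) (total 0); column heights now [2 2 0 0 0], max=2
Drop 2: T rot0 at col 0 lands with bottom-row=2; cleared 0 line(s) (total 0); column heights now [3 4 3 0 0], max=4
Drop 3: Z rot3 at col 0 lands with bottom-row=3; cleared 0 line(s) (total 0); column heights now [5 6 3 0 0], max=6

Answer: .....
.....
.....
.....
.....
.#...
##...
##...
###..
##...
##...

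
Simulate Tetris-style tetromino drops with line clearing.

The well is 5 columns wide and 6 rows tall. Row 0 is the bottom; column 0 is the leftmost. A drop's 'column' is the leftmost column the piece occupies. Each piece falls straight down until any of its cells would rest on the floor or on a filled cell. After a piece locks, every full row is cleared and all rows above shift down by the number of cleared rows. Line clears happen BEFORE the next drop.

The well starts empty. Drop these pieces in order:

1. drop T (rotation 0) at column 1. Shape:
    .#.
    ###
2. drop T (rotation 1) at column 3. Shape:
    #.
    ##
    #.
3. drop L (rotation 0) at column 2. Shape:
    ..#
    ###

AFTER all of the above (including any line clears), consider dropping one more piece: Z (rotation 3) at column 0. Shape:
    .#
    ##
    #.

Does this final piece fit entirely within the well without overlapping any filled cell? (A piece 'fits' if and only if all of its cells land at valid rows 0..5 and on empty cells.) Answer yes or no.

Answer: yes

Derivation:
Drop 1: T rot0 at col 1 lands with bottom-row=0; cleared 0 line(s) (total 0); column heights now [0 1 2 1 0], max=2
Drop 2: T rot1 at col 3 lands with bottom-row=1; cleared 0 line(s) (total 0); column heights now [0 1 2 4 3], max=4
Drop 3: L rot0 at col 2 lands with bottom-row=4; cleared 0 line(s) (total 0); column heights now [0 1 5 5 6], max=6
Test piece Z rot3 at col 0 (width 2): heights before test = [0 1 5 5 6]; fits = True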